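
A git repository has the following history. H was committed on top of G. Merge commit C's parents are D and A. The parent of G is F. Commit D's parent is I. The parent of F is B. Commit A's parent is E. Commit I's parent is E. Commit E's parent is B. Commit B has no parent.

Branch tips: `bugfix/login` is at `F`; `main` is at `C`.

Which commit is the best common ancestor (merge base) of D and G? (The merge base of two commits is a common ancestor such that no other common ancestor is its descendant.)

B

Ancestors of D: {B, D, E, I}.
Ancestors of G: {B, F, G}.
Common ancestors: {B}.
The only common ancestor is B, so it is the merge base.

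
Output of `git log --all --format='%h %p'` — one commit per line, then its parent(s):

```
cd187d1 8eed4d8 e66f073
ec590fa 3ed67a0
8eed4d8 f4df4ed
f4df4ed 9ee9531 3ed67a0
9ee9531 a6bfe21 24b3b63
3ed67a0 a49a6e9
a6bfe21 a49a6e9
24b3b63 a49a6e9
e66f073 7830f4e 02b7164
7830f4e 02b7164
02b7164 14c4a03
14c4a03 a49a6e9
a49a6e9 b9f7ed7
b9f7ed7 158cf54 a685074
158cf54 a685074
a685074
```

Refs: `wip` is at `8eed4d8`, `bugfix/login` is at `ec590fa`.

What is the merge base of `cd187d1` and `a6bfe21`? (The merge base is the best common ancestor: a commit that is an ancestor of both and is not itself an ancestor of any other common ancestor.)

a6bfe21

Ancestors of cd187d1: {02b7164, 14c4a03, 158cf54, 24b3b63, 3ed67a0, 7830f4e, 8eed4d8, 9ee9531, a49a6e9, a685074, a6bfe21, b9f7ed7, cd187d1, e66f073, f4df4ed}.
Ancestors of a6bfe21: {158cf54, a49a6e9, a685074, a6bfe21, b9f7ed7}.
Common ancestors: {158cf54, a49a6e9, a685074, a6bfe21, b9f7ed7}.
Among these, a6bfe21 is not an ancestor of any other common ancestor — it is the merge base.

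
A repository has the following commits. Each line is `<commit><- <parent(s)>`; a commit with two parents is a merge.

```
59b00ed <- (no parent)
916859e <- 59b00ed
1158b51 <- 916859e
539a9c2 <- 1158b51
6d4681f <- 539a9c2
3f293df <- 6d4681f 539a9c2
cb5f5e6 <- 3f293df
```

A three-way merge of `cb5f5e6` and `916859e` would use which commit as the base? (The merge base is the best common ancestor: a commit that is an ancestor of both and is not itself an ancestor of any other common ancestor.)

916859e

Ancestors of cb5f5e6: {1158b51, 3f293df, 539a9c2, 59b00ed, 6d4681f, 916859e, cb5f5e6}.
Ancestors of 916859e: {59b00ed, 916859e}.
Common ancestors: {59b00ed, 916859e}.
Among these, 916859e is not an ancestor of any other common ancestor — it is the merge base.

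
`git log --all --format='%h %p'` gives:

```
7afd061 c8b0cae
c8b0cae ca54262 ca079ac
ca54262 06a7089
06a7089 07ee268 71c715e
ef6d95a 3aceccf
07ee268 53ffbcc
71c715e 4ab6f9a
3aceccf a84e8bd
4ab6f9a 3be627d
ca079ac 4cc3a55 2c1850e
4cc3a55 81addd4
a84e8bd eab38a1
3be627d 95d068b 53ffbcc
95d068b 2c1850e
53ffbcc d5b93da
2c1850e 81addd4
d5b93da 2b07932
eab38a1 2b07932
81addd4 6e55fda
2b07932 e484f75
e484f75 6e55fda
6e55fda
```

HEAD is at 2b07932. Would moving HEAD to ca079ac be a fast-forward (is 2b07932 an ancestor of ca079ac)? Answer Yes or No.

No

A fast-forward from 2b07932 to ca079ac is possible iff 2b07932 is an ancestor of ca079ac.
Ancestors of ca079ac: {2c1850e, 4cc3a55, 6e55fda, 81addd4, ca079ac}.
2b07932 is not among them, so fast-forward is not possible.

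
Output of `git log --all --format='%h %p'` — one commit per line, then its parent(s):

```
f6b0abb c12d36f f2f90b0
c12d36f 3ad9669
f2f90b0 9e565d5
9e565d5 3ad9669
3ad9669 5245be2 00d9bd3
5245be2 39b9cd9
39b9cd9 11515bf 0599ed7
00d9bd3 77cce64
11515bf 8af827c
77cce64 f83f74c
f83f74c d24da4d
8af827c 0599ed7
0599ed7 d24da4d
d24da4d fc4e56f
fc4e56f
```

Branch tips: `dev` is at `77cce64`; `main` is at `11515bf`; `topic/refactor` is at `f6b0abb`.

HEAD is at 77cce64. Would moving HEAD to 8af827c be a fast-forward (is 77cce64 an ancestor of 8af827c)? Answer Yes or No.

No

A fast-forward from 77cce64 to 8af827c is possible iff 77cce64 is an ancestor of 8af827c.
Ancestors of 8af827c: {0599ed7, 8af827c, d24da4d, fc4e56f}.
77cce64 is not among them, so fast-forward is not possible.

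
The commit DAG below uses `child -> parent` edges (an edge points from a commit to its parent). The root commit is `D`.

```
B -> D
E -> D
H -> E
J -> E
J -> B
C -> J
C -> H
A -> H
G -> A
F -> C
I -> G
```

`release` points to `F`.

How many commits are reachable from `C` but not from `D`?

Reachable from C: {B, C, D, E, H, J}.
Reachable from D: {D}.
In C's history but not D's: {B, C, E, H, J} — 5 commits.

5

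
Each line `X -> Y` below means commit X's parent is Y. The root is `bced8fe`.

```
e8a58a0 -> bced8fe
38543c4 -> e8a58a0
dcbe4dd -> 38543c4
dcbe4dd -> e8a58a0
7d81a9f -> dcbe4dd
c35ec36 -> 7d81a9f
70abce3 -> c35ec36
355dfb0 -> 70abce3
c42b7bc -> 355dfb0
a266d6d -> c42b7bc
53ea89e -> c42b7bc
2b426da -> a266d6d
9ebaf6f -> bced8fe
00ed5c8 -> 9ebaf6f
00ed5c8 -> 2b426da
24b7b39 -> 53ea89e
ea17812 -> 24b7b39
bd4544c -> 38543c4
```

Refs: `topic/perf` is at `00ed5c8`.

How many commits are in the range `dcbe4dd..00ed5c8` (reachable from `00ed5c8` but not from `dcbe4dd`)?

9

Reachable from 00ed5c8: {00ed5c8, 2b426da, 355dfb0, 38543c4, 70abce3, 7d81a9f, 9ebaf6f, a266d6d, bced8fe, c35ec36, c42b7bc, dcbe4dd, e8a58a0}.
Reachable from dcbe4dd: {38543c4, bced8fe, dcbe4dd, e8a58a0}.
In 00ed5c8's history but not dcbe4dd's: {00ed5c8, 2b426da, 355dfb0, 70abce3, 7d81a9f, 9ebaf6f, a266d6d, c35ec36, c42b7bc} — 9 commits.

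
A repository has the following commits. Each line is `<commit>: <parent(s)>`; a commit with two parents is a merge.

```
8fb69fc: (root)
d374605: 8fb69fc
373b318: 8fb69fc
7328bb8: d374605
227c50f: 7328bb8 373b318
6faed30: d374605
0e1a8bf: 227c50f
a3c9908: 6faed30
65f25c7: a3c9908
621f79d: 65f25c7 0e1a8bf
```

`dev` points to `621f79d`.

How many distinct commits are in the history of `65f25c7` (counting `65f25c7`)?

5

Walking parent pointers from 65f25c7: reachable set = {65f25c7, 6faed30, 8fb69fc, a3c9908, d374605}.
That is 5 commits.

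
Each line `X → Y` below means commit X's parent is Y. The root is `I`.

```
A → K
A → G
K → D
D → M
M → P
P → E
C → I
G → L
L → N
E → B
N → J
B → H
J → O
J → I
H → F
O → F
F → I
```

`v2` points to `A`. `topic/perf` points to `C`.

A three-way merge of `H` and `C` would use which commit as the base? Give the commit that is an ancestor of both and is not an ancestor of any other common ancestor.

I

Ancestors of H: {F, H, I}.
Ancestors of C: {C, I}.
Common ancestors: {I}.
The only common ancestor is I, so it is the merge base.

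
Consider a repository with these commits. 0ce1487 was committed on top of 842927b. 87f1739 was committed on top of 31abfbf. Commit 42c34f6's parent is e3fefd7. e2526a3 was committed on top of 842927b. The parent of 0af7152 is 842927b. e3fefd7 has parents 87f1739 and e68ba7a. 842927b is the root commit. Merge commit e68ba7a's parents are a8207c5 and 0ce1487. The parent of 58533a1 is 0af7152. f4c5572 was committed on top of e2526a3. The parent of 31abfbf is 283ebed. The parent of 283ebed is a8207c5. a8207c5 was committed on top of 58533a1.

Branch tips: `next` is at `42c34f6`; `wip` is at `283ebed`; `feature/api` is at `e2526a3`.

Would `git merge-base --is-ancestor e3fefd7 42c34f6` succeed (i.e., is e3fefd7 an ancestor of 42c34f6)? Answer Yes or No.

Ancestors of 42c34f6 (commits reachable by following parents): {0af7152, 0ce1487, 283ebed, 31abfbf, 42c34f6, 58533a1, 842927b, 87f1739, a8207c5, e3fefd7, e68ba7a}.
e3fefd7 is in that set, so it is an ancestor of 42c34f6.

Yes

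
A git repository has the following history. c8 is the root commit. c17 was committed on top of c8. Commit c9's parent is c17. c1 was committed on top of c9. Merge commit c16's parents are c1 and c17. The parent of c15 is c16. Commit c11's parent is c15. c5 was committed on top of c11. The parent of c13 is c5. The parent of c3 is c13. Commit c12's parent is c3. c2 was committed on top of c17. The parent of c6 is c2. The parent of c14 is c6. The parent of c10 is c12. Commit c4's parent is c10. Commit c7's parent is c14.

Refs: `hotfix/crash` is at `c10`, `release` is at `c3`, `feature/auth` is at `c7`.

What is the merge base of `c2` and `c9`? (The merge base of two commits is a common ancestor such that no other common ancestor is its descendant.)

Ancestors of c2: {c17, c2, c8}.
Ancestors of c9: {c17, c8, c9}.
Common ancestors: {c17, c8}.
Among these, c17 is not an ancestor of any other common ancestor — it is the merge base.

c17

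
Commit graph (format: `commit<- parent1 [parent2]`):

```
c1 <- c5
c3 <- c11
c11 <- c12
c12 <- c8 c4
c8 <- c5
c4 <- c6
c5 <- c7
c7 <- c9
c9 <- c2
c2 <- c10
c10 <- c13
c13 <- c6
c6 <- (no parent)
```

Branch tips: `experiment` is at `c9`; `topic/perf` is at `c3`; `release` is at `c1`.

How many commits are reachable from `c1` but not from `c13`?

6

Reachable from c1: {c1, c10, c13, c2, c5, c6, c7, c9}.
Reachable from c13: {c13, c6}.
In c1's history but not c13's: {c1, c10, c2, c5, c7, c9} — 6 commits.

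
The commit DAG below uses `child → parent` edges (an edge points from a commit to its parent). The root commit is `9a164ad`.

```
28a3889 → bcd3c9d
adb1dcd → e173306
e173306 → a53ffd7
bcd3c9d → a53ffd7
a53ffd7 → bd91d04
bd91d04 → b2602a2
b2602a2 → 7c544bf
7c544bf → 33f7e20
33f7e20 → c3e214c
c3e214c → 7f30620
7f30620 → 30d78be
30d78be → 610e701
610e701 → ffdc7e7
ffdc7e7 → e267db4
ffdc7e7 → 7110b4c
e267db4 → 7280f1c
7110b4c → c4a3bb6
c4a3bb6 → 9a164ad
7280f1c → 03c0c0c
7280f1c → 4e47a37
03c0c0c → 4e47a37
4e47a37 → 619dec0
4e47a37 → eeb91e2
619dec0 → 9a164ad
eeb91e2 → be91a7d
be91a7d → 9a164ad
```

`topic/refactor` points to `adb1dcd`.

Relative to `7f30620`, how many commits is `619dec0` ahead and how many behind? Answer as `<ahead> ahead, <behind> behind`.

0 ahead, 12 behind

Reachable from 619dec0: {619dec0, 9a164ad}.
Reachable from 7f30620: {03c0c0c, 30d78be, 4e47a37, 610e701, 619dec0, 7110b4c, 7280f1c, 7f30620, 9a164ad, be91a7d, c4a3bb6, e267db4, eeb91e2, ffdc7e7}.
Only in 619dec0's history (ahead): {} — 0.
Only in 7f30620's history (behind): {03c0c0c, 30d78be, 4e47a37, 610e701, 7110b4c, 7280f1c, 7f30620, be91a7d, c4a3bb6, e267db4, eeb91e2, ffdc7e7} — 12.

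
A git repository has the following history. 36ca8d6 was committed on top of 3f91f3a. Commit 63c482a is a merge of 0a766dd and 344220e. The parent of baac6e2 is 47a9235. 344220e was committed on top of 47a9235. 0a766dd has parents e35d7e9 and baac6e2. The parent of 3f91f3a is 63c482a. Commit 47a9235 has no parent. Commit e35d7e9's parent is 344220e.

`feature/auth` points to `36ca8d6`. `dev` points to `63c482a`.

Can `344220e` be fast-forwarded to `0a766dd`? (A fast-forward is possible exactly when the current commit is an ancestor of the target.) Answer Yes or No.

A fast-forward from 344220e to 0a766dd is possible iff 344220e is an ancestor of 0a766dd.
Ancestors of 0a766dd: {0a766dd, 344220e, 47a9235, baac6e2, e35d7e9}.
344220e is among them, so fast-forward is possible.

Yes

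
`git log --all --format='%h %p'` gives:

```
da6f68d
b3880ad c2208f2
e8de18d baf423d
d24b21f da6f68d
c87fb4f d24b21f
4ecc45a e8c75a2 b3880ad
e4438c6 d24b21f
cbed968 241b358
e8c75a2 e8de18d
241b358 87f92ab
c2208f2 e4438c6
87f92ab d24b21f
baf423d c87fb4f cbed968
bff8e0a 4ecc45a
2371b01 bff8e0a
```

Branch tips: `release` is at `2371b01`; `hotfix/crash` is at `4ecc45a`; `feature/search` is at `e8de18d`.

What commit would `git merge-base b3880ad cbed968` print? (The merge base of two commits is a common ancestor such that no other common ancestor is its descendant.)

d24b21f

Ancestors of b3880ad: {b3880ad, c2208f2, d24b21f, da6f68d, e4438c6}.
Ancestors of cbed968: {241b358, 87f92ab, cbed968, d24b21f, da6f68d}.
Common ancestors: {d24b21f, da6f68d}.
Among these, d24b21f is not an ancestor of any other common ancestor — it is the merge base.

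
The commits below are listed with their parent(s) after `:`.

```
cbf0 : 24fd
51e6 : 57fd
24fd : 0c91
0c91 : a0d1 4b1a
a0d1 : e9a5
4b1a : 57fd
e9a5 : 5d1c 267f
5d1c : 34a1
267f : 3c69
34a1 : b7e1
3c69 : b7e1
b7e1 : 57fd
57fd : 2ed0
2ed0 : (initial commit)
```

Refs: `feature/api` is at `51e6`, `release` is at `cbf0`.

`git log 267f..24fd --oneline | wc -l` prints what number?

Reachable from 24fd: {0c91, 24fd, 267f, 2ed0, 34a1, 3c69, 4b1a, 57fd, 5d1c, a0d1, b7e1, e9a5}.
Reachable from 267f: {267f, 2ed0, 3c69, 57fd, b7e1}.
In 24fd's history but not 267f's: {0c91, 24fd, 34a1, 4b1a, 5d1c, a0d1, e9a5} — 7 commits.

7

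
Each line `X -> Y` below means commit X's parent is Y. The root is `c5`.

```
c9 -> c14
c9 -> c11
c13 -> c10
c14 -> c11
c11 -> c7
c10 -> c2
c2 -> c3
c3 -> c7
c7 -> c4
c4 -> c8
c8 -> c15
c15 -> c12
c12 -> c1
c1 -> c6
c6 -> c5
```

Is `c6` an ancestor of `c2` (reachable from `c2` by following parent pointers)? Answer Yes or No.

Ancestors of c2 (commits reachable by following parents): {c1, c12, c15, c2, c3, c4, c5, c6, c7, c8}.
c6 is in that set, so it is an ancestor of c2.

Yes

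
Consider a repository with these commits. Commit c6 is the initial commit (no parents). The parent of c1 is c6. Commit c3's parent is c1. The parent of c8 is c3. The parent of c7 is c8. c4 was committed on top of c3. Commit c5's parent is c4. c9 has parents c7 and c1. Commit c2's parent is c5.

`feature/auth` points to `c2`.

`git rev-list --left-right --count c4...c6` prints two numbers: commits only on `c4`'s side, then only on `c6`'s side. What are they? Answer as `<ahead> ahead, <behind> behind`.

3 ahead, 0 behind

Reachable from c4: {c1, c3, c4, c6}.
Reachable from c6: {c6}.
Only in c4's history (ahead): {c1, c3, c4} — 3.
Only in c6's history (behind): {} — 0.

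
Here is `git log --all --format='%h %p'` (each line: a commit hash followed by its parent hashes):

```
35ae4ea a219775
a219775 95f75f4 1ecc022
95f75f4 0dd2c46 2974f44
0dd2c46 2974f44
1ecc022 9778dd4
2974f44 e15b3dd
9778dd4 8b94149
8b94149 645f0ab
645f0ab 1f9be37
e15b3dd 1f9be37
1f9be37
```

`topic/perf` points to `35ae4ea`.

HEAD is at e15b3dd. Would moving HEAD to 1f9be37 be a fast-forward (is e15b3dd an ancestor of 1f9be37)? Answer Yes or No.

No

A fast-forward from e15b3dd to 1f9be37 is possible iff e15b3dd is an ancestor of 1f9be37.
Ancestors of 1f9be37: {1f9be37}.
e15b3dd is not among them, so fast-forward is not possible.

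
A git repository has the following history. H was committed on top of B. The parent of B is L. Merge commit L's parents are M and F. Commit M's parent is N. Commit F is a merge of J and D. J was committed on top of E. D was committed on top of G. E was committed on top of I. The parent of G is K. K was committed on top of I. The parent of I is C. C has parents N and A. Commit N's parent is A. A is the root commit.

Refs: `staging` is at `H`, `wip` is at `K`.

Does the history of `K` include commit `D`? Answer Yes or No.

No

Ancestors of K: {A, C, I, K, N}.
D is not in that set, so it is not an ancestor of K.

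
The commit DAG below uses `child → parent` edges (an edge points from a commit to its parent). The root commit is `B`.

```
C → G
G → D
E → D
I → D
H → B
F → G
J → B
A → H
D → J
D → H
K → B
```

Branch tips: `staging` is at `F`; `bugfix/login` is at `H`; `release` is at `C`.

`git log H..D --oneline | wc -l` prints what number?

2

Reachable from D: {B, D, H, J}.
Reachable from H: {B, H}.
In D's history but not H's: {D, J} — 2 commits.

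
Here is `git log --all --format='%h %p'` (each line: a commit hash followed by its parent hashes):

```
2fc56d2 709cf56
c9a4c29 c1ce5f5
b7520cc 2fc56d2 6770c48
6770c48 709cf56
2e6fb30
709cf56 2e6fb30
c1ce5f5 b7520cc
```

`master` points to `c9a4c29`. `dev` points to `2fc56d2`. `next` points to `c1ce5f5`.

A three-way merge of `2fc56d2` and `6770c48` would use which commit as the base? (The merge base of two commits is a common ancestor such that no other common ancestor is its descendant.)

709cf56

Ancestors of 2fc56d2: {2e6fb30, 2fc56d2, 709cf56}.
Ancestors of 6770c48: {2e6fb30, 6770c48, 709cf56}.
Common ancestors: {2e6fb30, 709cf56}.
Among these, 709cf56 is not an ancestor of any other common ancestor — it is the merge base.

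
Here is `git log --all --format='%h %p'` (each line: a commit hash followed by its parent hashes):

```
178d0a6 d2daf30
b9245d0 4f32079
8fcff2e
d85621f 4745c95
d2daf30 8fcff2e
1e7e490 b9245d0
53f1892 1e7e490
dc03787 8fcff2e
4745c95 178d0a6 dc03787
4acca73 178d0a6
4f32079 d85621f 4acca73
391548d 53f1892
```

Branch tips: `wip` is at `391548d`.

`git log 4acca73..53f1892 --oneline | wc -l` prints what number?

7

Reachable from 53f1892: {178d0a6, 1e7e490, 4745c95, 4acca73, 4f32079, 53f1892, 8fcff2e, b9245d0, d2daf30, d85621f, dc03787}.
Reachable from 4acca73: {178d0a6, 4acca73, 8fcff2e, d2daf30}.
In 53f1892's history but not 4acca73's: {1e7e490, 4745c95, 4f32079, 53f1892, b9245d0, d85621f, dc03787} — 7 commits.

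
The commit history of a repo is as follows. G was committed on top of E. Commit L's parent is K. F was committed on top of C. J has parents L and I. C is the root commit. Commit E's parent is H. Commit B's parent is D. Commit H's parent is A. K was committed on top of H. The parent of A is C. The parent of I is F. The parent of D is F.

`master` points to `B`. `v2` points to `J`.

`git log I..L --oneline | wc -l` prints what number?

Reachable from L: {A, C, H, K, L}.
Reachable from I: {C, F, I}.
In L's history but not I's: {A, H, K, L} — 4 commits.

4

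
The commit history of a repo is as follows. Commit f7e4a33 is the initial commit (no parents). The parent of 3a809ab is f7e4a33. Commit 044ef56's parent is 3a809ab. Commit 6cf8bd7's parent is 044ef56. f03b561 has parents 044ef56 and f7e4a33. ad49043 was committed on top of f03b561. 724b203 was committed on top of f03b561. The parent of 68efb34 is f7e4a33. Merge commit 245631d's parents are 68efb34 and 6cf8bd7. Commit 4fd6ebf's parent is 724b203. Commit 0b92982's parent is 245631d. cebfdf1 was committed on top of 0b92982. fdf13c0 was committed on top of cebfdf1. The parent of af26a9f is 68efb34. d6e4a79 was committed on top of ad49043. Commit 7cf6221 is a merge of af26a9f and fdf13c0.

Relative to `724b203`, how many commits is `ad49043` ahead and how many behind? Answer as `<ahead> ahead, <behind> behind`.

1 ahead, 1 behind

Reachable from ad49043: {044ef56, 3a809ab, ad49043, f03b561, f7e4a33}.
Reachable from 724b203: {044ef56, 3a809ab, 724b203, f03b561, f7e4a33}.
Only in ad49043's history (ahead): {ad49043} — 1.
Only in 724b203's history (behind): {724b203} — 1.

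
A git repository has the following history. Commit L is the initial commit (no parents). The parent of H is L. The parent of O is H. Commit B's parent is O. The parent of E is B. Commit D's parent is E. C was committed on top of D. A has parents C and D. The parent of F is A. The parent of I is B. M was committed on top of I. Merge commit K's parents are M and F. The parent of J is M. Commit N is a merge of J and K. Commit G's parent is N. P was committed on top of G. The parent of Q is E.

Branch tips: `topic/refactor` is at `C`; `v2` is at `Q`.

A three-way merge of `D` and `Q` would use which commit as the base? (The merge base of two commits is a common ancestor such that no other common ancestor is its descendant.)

Ancestors of D: {B, D, E, H, L, O}.
Ancestors of Q: {B, E, H, L, O, Q}.
Common ancestors: {B, E, H, L, O}.
Among these, E is not an ancestor of any other common ancestor — it is the merge base.

E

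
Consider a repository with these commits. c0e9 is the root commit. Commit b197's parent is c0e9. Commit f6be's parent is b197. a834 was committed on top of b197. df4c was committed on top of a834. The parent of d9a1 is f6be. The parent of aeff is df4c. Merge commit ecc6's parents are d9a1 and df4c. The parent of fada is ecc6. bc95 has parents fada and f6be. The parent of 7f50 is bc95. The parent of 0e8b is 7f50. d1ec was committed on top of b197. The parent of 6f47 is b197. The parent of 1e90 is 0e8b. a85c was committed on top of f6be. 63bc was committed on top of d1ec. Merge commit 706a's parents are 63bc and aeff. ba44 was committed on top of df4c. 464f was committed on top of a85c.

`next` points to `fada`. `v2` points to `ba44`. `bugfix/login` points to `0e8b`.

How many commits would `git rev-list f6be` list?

3

Walking parent pointers from f6be: reachable set = {b197, c0e9, f6be}.
That is 3 commits.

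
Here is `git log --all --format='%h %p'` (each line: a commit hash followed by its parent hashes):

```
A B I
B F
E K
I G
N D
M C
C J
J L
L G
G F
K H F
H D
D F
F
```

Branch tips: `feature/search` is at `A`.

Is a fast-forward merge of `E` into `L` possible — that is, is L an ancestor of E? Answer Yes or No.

A fast-forward from L to E is possible iff L is an ancestor of E.
Ancestors of E: {D, E, F, H, K}.
L is not among them, so fast-forward is not possible.

No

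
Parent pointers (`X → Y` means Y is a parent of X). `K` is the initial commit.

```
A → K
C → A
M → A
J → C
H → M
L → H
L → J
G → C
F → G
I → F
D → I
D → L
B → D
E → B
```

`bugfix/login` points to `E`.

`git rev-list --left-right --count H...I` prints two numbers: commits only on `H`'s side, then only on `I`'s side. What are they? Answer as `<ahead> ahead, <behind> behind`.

2 ahead, 4 behind

Reachable from H: {A, H, K, M}.
Reachable from I: {A, C, F, G, I, K}.
Only in H's history (ahead): {H, M} — 2.
Only in I's history (behind): {C, F, G, I} — 4.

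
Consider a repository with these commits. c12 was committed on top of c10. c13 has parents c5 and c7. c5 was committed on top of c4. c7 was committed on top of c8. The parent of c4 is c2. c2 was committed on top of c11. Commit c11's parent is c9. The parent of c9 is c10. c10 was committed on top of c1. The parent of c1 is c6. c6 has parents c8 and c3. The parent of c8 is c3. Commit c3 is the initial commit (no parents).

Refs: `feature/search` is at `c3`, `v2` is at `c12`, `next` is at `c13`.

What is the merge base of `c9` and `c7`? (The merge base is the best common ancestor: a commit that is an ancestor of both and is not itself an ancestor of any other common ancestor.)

Ancestors of c9: {c1, c10, c3, c6, c8, c9}.
Ancestors of c7: {c3, c7, c8}.
Common ancestors: {c3, c8}.
Among these, c8 is not an ancestor of any other common ancestor — it is the merge base.

c8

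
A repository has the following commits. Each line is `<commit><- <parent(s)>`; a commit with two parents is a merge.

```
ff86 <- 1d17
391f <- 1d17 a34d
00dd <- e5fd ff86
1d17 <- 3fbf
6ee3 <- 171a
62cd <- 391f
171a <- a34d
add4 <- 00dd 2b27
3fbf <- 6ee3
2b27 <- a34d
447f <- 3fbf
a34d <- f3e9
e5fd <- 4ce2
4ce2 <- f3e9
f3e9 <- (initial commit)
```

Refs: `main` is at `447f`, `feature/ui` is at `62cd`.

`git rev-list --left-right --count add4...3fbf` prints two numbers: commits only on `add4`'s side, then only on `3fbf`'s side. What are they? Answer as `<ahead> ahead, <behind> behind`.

Reachable from add4: {00dd, 171a, 1d17, 2b27, 3fbf, 4ce2, 6ee3, a34d, add4, e5fd, f3e9, ff86}.
Reachable from 3fbf: {171a, 3fbf, 6ee3, a34d, f3e9}.
Only in add4's history (ahead): {00dd, 1d17, 2b27, 4ce2, add4, e5fd, ff86} — 7.
Only in 3fbf's history (behind): {} — 0.

7 ahead, 0 behind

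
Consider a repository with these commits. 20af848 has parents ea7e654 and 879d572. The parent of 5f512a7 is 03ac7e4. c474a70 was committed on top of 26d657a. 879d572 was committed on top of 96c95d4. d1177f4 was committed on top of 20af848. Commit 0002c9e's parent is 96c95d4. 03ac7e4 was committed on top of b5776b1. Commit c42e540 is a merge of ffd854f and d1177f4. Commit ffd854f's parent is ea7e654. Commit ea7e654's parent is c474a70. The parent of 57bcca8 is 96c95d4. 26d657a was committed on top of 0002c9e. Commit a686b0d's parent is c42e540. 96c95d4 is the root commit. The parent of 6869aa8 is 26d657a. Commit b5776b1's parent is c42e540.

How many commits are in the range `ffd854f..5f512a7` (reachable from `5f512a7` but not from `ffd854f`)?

Reachable from 5f512a7: {0002c9e, 03ac7e4, 20af848, 26d657a, 5f512a7, 879d572, 96c95d4, b5776b1, c42e540, c474a70, d1177f4, ea7e654, ffd854f}.
Reachable from ffd854f: {0002c9e, 26d657a, 96c95d4, c474a70, ea7e654, ffd854f}.
In 5f512a7's history but not ffd854f's: {03ac7e4, 20af848, 5f512a7, 879d572, b5776b1, c42e540, d1177f4} — 7 commits.

7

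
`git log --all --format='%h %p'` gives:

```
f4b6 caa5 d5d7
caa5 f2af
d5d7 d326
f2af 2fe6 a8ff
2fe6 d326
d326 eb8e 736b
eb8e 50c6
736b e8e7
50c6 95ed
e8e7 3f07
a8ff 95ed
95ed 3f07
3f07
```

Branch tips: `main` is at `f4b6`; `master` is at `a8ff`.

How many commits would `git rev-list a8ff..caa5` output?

8

Reachable from caa5: {2fe6, 3f07, 50c6, 736b, 95ed, a8ff, caa5, d326, e8e7, eb8e, f2af}.
Reachable from a8ff: {3f07, 95ed, a8ff}.
In caa5's history but not a8ff's: {2fe6, 50c6, 736b, caa5, d326, e8e7, eb8e, f2af} — 8 commits.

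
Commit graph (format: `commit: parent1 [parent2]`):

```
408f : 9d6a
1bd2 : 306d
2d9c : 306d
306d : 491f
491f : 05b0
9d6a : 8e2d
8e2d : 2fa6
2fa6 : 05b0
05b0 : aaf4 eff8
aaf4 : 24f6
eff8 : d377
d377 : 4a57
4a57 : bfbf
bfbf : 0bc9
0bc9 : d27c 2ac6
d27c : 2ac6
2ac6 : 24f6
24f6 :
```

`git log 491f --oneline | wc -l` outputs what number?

Walking parent pointers from 491f: reachable set = {05b0, 0bc9, 24f6, 2ac6, 491f, 4a57, aaf4, bfbf, d27c, d377, eff8}.
That is 11 commits.

11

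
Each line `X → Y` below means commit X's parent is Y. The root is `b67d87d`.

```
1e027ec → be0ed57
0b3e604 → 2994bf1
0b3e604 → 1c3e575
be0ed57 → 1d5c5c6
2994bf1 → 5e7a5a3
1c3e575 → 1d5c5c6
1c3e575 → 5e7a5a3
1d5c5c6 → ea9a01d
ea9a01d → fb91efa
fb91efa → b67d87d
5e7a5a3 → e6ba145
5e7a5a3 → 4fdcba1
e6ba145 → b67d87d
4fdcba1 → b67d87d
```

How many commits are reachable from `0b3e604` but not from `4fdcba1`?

8

Reachable from 0b3e604: {0b3e604, 1c3e575, 1d5c5c6, 2994bf1, 4fdcba1, 5e7a5a3, b67d87d, e6ba145, ea9a01d, fb91efa}.
Reachable from 4fdcba1: {4fdcba1, b67d87d}.
In 0b3e604's history but not 4fdcba1's: {0b3e604, 1c3e575, 1d5c5c6, 2994bf1, 5e7a5a3, e6ba145, ea9a01d, fb91efa} — 8 commits.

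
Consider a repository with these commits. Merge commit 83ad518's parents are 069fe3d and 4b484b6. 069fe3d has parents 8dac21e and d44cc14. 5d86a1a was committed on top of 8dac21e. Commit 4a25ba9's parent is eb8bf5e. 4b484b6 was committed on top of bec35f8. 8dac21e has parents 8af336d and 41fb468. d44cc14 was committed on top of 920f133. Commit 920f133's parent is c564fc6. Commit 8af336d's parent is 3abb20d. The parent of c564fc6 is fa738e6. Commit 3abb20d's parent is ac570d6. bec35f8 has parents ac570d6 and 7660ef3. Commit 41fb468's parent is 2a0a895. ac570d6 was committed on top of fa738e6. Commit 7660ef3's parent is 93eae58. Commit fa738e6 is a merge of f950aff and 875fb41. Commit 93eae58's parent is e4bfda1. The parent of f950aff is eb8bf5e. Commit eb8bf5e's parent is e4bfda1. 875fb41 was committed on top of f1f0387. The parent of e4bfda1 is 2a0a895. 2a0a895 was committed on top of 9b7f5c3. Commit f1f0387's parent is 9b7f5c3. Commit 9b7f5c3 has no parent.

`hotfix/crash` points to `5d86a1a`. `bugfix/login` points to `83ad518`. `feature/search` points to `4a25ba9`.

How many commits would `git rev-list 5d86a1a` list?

Walking parent pointers from 5d86a1a: reachable set = {2a0a895, 3abb20d, 41fb468, 5d86a1a, 875fb41, 8af336d, 8dac21e, 9b7f5c3, ac570d6, e4bfda1, eb8bf5e, f1f0387, f950aff, fa738e6}.
That is 14 commits.

14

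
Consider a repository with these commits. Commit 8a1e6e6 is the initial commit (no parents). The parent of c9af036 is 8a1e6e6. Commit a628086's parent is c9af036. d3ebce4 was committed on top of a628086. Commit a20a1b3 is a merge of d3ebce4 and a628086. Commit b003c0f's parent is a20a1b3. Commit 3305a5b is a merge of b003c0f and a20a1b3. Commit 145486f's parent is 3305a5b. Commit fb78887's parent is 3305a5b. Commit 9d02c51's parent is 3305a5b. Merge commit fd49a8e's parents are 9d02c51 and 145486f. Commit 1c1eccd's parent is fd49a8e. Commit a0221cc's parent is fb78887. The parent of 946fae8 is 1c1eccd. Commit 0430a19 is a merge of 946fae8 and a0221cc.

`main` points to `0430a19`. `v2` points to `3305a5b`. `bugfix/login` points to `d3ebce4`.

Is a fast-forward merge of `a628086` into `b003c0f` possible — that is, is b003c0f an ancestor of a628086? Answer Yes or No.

A fast-forward from b003c0f to a628086 is possible iff b003c0f is an ancestor of a628086.
Ancestors of a628086: {8a1e6e6, a628086, c9af036}.
b003c0f is not among them, so fast-forward is not possible.

No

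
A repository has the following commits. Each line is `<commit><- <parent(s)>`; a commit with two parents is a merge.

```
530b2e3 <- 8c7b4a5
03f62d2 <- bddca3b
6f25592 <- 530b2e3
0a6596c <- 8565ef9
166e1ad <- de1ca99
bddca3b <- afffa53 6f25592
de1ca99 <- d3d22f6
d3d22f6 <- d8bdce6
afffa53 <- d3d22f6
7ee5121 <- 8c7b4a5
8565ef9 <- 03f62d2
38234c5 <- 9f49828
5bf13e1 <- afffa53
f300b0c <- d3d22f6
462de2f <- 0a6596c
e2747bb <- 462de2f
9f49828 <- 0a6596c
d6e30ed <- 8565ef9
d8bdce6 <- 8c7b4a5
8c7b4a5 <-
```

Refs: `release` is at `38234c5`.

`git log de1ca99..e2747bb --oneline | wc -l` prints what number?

Reachable from e2747bb: {03f62d2, 0a6596c, 462de2f, 530b2e3, 6f25592, 8565ef9, 8c7b4a5, afffa53, bddca3b, d3d22f6, d8bdce6, e2747bb}.
Reachable from de1ca99: {8c7b4a5, d3d22f6, d8bdce6, de1ca99}.
In e2747bb's history but not de1ca99's: {03f62d2, 0a6596c, 462de2f, 530b2e3, 6f25592, 8565ef9, afffa53, bddca3b, e2747bb} — 9 commits.

9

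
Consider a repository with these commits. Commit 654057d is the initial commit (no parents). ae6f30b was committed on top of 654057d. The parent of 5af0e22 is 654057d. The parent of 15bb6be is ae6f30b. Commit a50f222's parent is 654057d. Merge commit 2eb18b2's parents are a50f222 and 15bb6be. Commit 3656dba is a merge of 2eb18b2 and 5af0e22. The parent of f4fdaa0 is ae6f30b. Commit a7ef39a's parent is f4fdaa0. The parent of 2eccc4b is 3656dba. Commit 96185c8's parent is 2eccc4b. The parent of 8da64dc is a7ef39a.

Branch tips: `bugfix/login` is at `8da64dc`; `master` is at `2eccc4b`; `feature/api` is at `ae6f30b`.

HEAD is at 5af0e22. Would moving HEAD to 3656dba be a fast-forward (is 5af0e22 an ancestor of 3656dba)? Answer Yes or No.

A fast-forward from 5af0e22 to 3656dba is possible iff 5af0e22 is an ancestor of 3656dba.
Ancestors of 3656dba: {15bb6be, 2eb18b2, 3656dba, 5af0e22, 654057d, a50f222, ae6f30b}.
5af0e22 is among them, so fast-forward is possible.

Yes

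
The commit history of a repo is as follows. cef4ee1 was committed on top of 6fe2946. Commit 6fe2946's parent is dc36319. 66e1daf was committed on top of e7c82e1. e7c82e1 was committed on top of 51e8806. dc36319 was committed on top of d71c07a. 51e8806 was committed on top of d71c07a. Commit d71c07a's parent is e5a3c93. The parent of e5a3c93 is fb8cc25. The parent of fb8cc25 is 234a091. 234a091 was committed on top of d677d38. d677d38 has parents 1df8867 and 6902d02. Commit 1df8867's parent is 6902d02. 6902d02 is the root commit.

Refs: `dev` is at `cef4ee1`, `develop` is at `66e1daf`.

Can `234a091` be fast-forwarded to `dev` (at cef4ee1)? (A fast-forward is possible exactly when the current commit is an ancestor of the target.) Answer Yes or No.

Yes

A fast-forward from 234a091 to cef4ee1 is possible iff 234a091 is an ancestor of cef4ee1.
Ancestors of cef4ee1: {1df8867, 234a091, 6902d02, 6fe2946, cef4ee1, d677d38, d71c07a, dc36319, e5a3c93, fb8cc25}.
234a091 is among them, so fast-forward is possible.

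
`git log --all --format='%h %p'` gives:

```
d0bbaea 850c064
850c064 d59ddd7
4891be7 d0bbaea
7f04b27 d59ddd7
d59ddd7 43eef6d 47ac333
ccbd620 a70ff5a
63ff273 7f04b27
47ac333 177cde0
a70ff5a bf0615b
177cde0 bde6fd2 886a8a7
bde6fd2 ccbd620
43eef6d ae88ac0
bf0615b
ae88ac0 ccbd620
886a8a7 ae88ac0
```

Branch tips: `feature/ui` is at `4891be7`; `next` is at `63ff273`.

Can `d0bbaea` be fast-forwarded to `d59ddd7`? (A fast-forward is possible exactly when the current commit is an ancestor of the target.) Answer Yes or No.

A fast-forward from d0bbaea to d59ddd7 is possible iff d0bbaea is an ancestor of d59ddd7.
Ancestors of d59ddd7: {177cde0, 43eef6d, 47ac333, 886a8a7, a70ff5a, ae88ac0, bde6fd2, bf0615b, ccbd620, d59ddd7}.
d0bbaea is not among them, so fast-forward is not possible.

No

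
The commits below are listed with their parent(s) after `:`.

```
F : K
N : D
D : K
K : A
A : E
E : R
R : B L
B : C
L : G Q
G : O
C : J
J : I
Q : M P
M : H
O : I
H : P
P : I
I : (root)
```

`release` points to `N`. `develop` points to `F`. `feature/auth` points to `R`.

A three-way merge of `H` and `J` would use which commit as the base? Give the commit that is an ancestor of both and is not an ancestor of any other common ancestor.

Ancestors of H: {H, I, P}.
Ancestors of J: {I, J}.
Common ancestors: {I}.
The only common ancestor is I, so it is the merge base.

I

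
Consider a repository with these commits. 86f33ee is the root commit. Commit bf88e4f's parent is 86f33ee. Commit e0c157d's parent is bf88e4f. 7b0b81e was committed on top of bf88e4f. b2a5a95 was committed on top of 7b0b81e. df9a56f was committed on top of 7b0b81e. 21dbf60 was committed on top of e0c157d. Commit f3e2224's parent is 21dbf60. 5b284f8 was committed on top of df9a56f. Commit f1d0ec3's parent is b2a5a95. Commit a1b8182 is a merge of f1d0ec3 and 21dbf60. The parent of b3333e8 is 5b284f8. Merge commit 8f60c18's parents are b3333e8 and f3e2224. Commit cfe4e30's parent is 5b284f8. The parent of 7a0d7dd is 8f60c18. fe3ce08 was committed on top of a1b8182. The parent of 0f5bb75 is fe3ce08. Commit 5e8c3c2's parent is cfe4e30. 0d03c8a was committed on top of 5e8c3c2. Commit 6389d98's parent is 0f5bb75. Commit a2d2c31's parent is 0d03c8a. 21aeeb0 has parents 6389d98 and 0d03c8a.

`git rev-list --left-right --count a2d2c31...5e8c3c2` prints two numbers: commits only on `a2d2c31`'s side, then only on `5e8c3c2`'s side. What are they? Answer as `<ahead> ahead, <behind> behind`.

Reachable from a2d2c31: {0d03c8a, 5b284f8, 5e8c3c2, 7b0b81e, 86f33ee, a2d2c31, bf88e4f, cfe4e30, df9a56f}.
Reachable from 5e8c3c2: {5b284f8, 5e8c3c2, 7b0b81e, 86f33ee, bf88e4f, cfe4e30, df9a56f}.
Only in a2d2c31's history (ahead): {0d03c8a, a2d2c31} — 2.
Only in 5e8c3c2's history (behind): {} — 0.

2 ahead, 0 behind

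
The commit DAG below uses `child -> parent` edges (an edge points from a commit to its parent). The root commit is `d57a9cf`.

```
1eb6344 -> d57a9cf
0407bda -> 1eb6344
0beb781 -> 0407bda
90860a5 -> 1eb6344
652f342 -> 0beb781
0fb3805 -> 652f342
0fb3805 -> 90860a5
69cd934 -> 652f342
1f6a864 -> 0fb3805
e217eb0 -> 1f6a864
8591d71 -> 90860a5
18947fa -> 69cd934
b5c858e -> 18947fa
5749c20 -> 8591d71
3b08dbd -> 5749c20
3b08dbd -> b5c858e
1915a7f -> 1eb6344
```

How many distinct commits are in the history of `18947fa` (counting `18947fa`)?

Walking parent pointers from 18947fa: reachable set = {0407bda, 0beb781, 18947fa, 1eb6344, 652f342, 69cd934, d57a9cf}.
That is 7 commits.

7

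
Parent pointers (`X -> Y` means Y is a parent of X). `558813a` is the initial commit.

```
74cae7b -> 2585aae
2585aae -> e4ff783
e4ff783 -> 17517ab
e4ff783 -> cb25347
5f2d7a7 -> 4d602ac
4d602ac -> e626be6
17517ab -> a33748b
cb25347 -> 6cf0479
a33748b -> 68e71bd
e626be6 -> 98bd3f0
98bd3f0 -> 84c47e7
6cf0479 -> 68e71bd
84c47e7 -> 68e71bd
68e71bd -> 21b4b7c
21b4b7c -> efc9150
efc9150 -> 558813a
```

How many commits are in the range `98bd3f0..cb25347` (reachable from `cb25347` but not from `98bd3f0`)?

Reachable from cb25347: {21b4b7c, 558813a, 68e71bd, 6cf0479, cb25347, efc9150}.
Reachable from 98bd3f0: {21b4b7c, 558813a, 68e71bd, 84c47e7, 98bd3f0, efc9150}.
In cb25347's history but not 98bd3f0's: {6cf0479, cb25347} — 2 commits.

2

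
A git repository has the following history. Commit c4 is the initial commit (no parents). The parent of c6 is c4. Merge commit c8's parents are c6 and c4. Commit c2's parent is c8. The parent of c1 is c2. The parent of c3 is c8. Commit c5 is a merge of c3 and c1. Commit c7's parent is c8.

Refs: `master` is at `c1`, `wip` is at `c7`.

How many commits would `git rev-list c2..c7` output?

Reachable from c7: {c4, c6, c7, c8}.
Reachable from c2: {c2, c4, c6, c8}.
In c7's history but not c2's: {c7} — 1 commit.

1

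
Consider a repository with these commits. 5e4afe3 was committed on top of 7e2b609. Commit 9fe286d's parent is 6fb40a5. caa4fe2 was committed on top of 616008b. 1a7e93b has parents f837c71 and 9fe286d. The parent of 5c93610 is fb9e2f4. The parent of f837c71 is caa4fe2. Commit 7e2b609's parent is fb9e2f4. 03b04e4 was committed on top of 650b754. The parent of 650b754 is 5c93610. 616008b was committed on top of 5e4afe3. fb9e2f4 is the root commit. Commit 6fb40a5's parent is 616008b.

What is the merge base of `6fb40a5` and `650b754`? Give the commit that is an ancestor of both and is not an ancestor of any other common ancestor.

Ancestors of 6fb40a5: {5e4afe3, 616008b, 6fb40a5, 7e2b609, fb9e2f4}.
Ancestors of 650b754: {5c93610, 650b754, fb9e2f4}.
Common ancestors: {fb9e2f4}.
The only common ancestor is fb9e2f4, so it is the merge base.

fb9e2f4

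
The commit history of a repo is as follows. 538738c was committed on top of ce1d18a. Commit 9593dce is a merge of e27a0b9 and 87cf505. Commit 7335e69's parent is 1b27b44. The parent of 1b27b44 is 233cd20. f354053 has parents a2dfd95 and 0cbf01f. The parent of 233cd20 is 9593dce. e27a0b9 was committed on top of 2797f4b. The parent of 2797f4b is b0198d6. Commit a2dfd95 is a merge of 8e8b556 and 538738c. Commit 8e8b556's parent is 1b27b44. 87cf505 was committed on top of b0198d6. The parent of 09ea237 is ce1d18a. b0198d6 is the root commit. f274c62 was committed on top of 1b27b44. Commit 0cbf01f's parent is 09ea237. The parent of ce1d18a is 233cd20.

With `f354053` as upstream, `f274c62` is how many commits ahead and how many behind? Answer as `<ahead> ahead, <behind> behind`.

1 ahead, 7 behind

Reachable from f274c62: {1b27b44, 233cd20, 2797f4b, 87cf505, 9593dce, b0198d6, e27a0b9, f274c62}.
Reachable from f354053: {09ea237, 0cbf01f, 1b27b44, 233cd20, 2797f4b, 538738c, 87cf505, 8e8b556, 9593dce, a2dfd95, b0198d6, ce1d18a, e27a0b9, f354053}.
Only in f274c62's history (ahead): {f274c62} — 1.
Only in f354053's history (behind): {09ea237, 0cbf01f, 538738c, 8e8b556, a2dfd95, ce1d18a, f354053} — 7.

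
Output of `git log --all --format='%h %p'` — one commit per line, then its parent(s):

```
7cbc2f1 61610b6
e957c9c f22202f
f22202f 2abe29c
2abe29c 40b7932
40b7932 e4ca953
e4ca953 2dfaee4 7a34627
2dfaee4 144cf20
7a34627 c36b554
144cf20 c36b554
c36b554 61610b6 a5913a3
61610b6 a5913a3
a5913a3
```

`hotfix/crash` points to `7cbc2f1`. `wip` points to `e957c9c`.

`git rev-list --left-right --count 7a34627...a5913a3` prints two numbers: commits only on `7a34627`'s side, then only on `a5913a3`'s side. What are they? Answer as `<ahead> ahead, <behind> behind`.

Reachable from 7a34627: {61610b6, 7a34627, a5913a3, c36b554}.
Reachable from a5913a3: {a5913a3}.
Only in 7a34627's history (ahead): {61610b6, 7a34627, c36b554} — 3.
Only in a5913a3's history (behind): {} — 0.

3 ahead, 0 behind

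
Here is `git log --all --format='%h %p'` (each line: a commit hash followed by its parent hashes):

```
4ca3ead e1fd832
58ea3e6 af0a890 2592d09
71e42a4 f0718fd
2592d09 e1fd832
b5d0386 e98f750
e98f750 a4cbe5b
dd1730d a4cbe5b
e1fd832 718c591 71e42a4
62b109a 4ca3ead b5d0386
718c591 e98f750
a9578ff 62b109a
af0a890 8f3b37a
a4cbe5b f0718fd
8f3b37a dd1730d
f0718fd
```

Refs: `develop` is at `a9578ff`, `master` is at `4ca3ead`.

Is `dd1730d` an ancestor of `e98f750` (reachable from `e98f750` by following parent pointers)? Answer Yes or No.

No

Ancestors of e98f750: {a4cbe5b, e98f750, f0718fd}.
dd1730d is not in that set, so it is not an ancestor of e98f750.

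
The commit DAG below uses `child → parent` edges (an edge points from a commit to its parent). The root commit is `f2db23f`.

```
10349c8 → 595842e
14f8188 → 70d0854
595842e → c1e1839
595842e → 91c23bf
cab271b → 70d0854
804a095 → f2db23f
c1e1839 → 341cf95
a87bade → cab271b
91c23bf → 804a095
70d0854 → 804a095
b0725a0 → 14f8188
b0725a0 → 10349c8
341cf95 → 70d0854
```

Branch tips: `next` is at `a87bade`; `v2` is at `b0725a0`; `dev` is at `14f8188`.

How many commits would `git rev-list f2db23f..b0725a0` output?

9

Reachable from b0725a0: {10349c8, 14f8188, 341cf95, 595842e, 70d0854, 804a095, 91c23bf, b0725a0, c1e1839, f2db23f}.
Reachable from f2db23f: {f2db23f}.
In b0725a0's history but not f2db23f's: {10349c8, 14f8188, 341cf95, 595842e, 70d0854, 804a095, 91c23bf, b0725a0, c1e1839} — 9 commits.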